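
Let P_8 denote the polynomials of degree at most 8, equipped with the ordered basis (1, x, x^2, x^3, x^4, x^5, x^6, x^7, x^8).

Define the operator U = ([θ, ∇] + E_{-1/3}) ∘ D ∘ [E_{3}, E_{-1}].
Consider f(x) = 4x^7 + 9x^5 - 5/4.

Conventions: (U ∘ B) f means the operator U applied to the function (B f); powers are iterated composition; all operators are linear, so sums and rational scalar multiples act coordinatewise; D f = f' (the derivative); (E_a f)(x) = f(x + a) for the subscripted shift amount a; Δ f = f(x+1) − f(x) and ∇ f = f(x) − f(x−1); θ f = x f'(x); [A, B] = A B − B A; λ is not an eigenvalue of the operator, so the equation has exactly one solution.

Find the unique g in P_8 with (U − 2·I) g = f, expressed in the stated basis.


g(x) = -2x^7 - (9/2)x^5 + 5/8

write g with unknown coordinates in the stated basis and equate coefficients in (U − 2·I) g = f
solving from the highest basis element down gives g = -2x^7 - (9/2)x^5 + 5/8
check: U g = 0
so U g − 2·g = 4x^7 + 9x^5 - 5/4 = f ✓


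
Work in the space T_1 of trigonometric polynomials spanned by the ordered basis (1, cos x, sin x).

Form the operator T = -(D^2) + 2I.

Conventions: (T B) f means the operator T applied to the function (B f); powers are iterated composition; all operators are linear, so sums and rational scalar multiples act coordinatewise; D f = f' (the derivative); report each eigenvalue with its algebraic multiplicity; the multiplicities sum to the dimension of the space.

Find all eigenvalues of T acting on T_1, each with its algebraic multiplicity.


λ = 2 (multiplicity 1), λ = 3 (multiplicity 2)

image of 1: 2
image of cos x: 3cos x
image of sin x: 3sin x
the matrix is diagonal; its diagonal is (2, 3, 3)
for a triangular matrix the eigenvalues are the diagonal entries, with algebraic multiplicity their repetition count


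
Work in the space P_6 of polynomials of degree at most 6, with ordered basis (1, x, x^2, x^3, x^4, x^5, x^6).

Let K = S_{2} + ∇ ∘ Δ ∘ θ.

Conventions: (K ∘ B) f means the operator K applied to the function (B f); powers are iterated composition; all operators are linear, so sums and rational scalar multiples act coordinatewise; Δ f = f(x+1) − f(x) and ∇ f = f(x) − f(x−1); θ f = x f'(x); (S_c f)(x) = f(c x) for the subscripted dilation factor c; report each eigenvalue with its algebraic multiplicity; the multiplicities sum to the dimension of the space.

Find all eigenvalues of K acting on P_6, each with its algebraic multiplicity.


λ = 1 (multiplicity 1), λ = 2 (multiplicity 1), λ = 4 (multiplicity 1), λ = 8 (multiplicity 1), λ = 16 (multiplicity 1), λ = 32 (multiplicity 1), λ = 64 (multiplicity 1)

image of 1: 1
image of x: 2x
image of x^2: 4x^2 + 4
image of x^3: 8x^3 + 18x
image of x^4: 16x^4 + 48x^2 + 8
image of x^5: 32x^5 + 100x^3 + 50x
image of x^6: 64x^6 + 180x^4 + 180x^2 + 12
the matrix is upper triangular; its diagonal is (1, 2, 4, 8, 16, 32, 64)
for a triangular matrix the eigenvalues are the diagonal entries, with algebraic multiplicity their repetition count


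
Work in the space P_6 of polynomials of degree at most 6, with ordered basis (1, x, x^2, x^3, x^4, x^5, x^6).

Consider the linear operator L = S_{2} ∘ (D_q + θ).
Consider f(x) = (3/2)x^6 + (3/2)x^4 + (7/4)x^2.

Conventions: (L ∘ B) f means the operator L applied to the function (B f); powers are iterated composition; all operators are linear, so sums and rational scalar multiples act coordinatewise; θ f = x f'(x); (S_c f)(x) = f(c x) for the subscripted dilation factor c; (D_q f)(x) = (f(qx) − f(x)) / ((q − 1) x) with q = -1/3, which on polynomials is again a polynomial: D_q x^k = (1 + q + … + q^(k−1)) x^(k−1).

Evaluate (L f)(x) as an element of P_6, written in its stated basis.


g(x) = 576x^6 + (2912/81)x^5 + 96x^4 + (80/9)x^3 + 14x^2 + (7/3)x

D_q f = (91/81)x^5 + (10/9)x^3 + (7/6)x
θ f = 9x^6 + 6x^4 + (7/2)x^2
(D_q + θ) f = 9x^6 + (91/81)x^5 + 6x^4 + (10/9)x^3 + (7/2)x^2 + (7/6)x
S_{2} (D_q + θ) f = 576x^6 + (2912/81)x^5 + 96x^4 + (80/9)x^3 + 14x^2 + (7/3)x


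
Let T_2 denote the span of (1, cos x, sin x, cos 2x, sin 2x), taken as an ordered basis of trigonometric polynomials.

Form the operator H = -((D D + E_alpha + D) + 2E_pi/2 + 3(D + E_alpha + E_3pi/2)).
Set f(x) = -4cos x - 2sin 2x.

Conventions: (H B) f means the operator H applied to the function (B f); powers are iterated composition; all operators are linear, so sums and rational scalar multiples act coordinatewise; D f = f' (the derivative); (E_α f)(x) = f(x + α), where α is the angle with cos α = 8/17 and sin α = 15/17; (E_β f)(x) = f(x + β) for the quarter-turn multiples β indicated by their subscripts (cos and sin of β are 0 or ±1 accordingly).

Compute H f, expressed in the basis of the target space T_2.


the result is g(x) = (60/17)cos x - (444/17)sin x + (6544/289)cos 2x - (6490/289)sin 2x

D f = 4sin x - 4cos 2x
D D f = 4cos x + 8sin 2x
E_alpha f = -(32/17)cos x + (60/17)sin x - (480/289)cos 2x + (322/289)sin 2x
D f = 4sin x - 4cos 2x
(D D + E_alpha + D) f = (36/17)cos x + (128/17)sin x - (1636/289)cos 2x + (2634/289)sin 2x
E_pi/2 f = 4sin x + 2sin 2x
(2E_pi/2) f = 8sin x + 4sin 2x
D f = 4sin x - 4cos 2x
E_alpha f = -(32/17)cos x + (60/17)sin x - (480/289)cos 2x + (322/289)sin 2x
E_3pi/2 f = -4sin x + 2sin 2x
(D + E_alpha + E_3pi/2) f = -(32/17)cos x + (60/17)sin x - (1636/289)cos 2x + (900/289)sin 2x
(3(D + E_alpha + E_3pi/2)) f = -(96/17)cos x + (180/17)sin x - (4908/289)cos 2x + (2700/289)sin 2x
((D D + E_alpha + D) + 2E_pi/2 + 3(D + E_alpha + E_3pi/2)) f = -(60/17)cos x + (444/17)sin x - (6544/289)cos 2x + (6490/289)sin 2x
(-((D D + E_alpha + D) + 2E_pi/2 + 3(D + E_alpha + E_3pi/2))) f = (60/17)cos x - (444/17)sin x + (6544/289)cos 2x - (6490/289)sin 2x


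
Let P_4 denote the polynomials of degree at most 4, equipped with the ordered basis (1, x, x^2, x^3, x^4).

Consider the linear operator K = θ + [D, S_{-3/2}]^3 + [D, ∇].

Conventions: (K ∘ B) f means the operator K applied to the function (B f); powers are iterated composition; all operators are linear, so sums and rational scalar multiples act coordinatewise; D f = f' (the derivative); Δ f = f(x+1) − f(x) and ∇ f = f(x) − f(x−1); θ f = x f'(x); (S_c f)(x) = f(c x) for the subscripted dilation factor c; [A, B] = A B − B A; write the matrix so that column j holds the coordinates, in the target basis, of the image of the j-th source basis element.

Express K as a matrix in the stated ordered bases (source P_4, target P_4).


the matrix is [[0, 0, 0, 10125/32, 0]; [0, 1, 0, 0, -273375/64]; [0, 0, 2, 0, 0]; [0, 0, 0, 3, 0]; [0, 0, 0, 0, 4]] (rows listed top to bottom)

image of 1: 0
image of x: x
image of x^2: 2x^2
image of x^3: 3x^3 + 10125/32
image of x^4: 4x^4 - (273375/64)x
each image's coordinates form column j of the matrix


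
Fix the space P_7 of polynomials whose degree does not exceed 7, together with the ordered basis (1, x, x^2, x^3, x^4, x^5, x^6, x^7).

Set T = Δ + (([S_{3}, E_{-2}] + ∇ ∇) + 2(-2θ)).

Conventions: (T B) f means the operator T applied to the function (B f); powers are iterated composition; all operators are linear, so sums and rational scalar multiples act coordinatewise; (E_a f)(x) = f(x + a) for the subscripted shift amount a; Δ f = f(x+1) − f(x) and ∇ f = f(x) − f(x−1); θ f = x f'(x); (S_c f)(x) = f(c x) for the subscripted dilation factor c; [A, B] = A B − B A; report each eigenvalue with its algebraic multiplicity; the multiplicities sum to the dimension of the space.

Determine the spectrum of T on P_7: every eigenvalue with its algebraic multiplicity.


image of 1: 0
image of x: -4x + 5
image of x^2: -8x^2 + 26x - 29
image of x^3: -12x^3 + 111x^2 - 279x + 203
image of x^4: -16x^4 + 436x^3 - 1710x^2 + 2476x - 1265
image of x^5: -20x^5 + 1625x^4 - 8610x^3 + 18670x^2 - 19125x + 7715
image of x^6: -24x^6 + 5838x^5 - 38835x^4 + 112220x^3 - 172575x^2 + 139218x - 46529
image of x^7: -28x^7 + 20419x^6 - 163233x^5 + 589505x^4 - 1209075x^3 + 1463007x^2 - 977991x + 279683
the matrix is upper triangular; its diagonal is (0, -4, -8, -12, -16, -20, -24, -28)
for a triangular matrix the eigenvalues are the diagonal entries, with algebraic multiplicity their repetition count

λ = -28 (multiplicity 1), λ = -24 (multiplicity 1), λ = -20 (multiplicity 1), λ = -16 (multiplicity 1), λ = -12 (multiplicity 1), λ = -8 (multiplicity 1), λ = -4 (multiplicity 1), λ = 0 (multiplicity 1)


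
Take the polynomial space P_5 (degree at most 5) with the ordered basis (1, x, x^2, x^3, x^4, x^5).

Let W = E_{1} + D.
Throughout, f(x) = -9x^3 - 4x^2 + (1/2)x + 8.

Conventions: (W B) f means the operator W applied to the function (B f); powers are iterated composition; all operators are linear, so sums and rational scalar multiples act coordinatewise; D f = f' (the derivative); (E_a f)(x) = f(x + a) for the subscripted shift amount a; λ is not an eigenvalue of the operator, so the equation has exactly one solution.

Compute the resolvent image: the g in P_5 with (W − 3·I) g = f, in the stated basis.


the image equals g(x) = (9/2)x^3 + (31/2)x^2 + (75/2)x + 87/2

write g with unknown coordinates in the stated basis and equate coefficients in (W − 3·I) g = f
solving from the highest basis element down gives g = (9/2)x^3 + (31/2)x^2 + (75/2)x + 87/2
check: W g = (9/2)x^3 + (85/2)x^2 + 113x + 277/2
so W g − 3·g = -9x^3 - 4x^2 + (1/2)x + 8 = f ✓


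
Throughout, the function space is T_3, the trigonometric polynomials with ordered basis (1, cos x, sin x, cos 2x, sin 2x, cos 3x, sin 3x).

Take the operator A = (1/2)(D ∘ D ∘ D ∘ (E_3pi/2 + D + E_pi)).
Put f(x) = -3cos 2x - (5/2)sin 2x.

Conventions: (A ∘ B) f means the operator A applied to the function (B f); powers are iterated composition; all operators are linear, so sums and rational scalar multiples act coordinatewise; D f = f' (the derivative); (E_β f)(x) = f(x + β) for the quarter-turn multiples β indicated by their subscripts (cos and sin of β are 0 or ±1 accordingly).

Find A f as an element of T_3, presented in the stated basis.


E_3pi/2 f = 3cos 2x + (5/2)sin 2x
D f = -5cos 2x + 6sin 2x
E_pi f = -3cos 2x - (5/2)sin 2x
(E_3pi/2 + D + E_pi) f = -5cos 2x + 6sin 2x
D (E_3pi/2 + D + E_pi) f = 12cos 2x + 10sin 2x
D D (E_3pi/2 + D + E_pi) f = 20cos 2x - 24sin 2x
D D D (E_3pi/2 + D + E_pi) f = -48cos 2x - 40sin 2x
((1/2)(D ∘ D ∘ D ∘ (E_3pi/2 + D + E_pi))) f = -24cos 2x - 20sin 2x

g(x) = -24cos 2x - 20sin 2x


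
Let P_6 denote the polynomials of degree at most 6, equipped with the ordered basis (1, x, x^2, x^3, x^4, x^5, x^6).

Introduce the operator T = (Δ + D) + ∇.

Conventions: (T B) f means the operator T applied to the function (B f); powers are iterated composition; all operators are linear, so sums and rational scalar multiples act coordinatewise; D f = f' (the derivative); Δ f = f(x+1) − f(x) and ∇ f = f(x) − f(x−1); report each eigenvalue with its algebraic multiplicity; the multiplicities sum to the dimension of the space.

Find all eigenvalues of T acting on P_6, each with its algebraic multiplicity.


λ = 0 (multiplicity 7)

image of 1: 0
image of x: 3
image of x^2: 6x
image of x^3: 9x^2 + 2
image of x^4: 12x^3 + 8x
image of x^5: 15x^4 + 20x^2 + 2
image of x^6: 18x^5 + 40x^3 + 12x
the matrix is upper triangular; its diagonal is (0, 0, 0, 0, 0, 0, 0)
for a triangular matrix the eigenvalues are the diagonal entries, with algebraic multiplicity their repetition count


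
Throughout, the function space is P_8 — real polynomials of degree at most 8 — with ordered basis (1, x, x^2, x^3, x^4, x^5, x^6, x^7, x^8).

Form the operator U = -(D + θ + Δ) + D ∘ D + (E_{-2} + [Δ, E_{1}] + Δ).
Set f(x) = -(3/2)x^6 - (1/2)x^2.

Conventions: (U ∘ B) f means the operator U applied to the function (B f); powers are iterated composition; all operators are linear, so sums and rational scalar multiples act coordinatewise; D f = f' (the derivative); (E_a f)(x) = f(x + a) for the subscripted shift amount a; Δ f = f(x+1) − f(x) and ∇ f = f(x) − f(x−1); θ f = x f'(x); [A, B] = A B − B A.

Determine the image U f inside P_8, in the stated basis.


D f = -9x^5 - x
θ f = -9x^6 - x^2
Δ f = -9x^5 - (45/2)x^4 - 30x^3 - (45/2)x^2 - 10x - 2
(D + θ + Δ) f = -9x^6 - 18x^5 - (45/2)x^4 - 30x^3 - (47/2)x^2 - 11x - 2
(-(D + θ + Δ)) f = 9x^6 + 18x^5 + (45/2)x^4 + 30x^3 + (47/2)x^2 + 11x + 2
D f = -9x^5 - x
D D f = -45x^4 - 1
E_{-2} f = -(3/2)x^6 + 18x^5 - 90x^4 + 240x^3 - (721/2)x^2 + 290x - 98
E_{1} f = -(3/2)x^6 - 9x^5 - (45/2)x^4 - 30x^3 - 23x^2 - 10x - 2
Δ E_{1} f = -9x^5 - (135/2)x^4 - 210x^3 - (675/2)x^2 - 280x - 96
Δ f = -9x^5 - (45/2)x^4 - 30x^3 - (45/2)x^2 - 10x - 2
E_{1} Δ f = -9x^5 - (135/2)x^4 - 210x^3 - (675/2)x^2 - 280x - 96
[Δ, E_{1}] f = 0
Δ f = -9x^5 - (45/2)x^4 - 30x^3 - (45/2)x^2 - 10x - 2
(E_{-2} + [Δ, E_{1}] + Δ) f = -(3/2)x^6 + 9x^5 - (225/2)x^4 + 210x^3 - 383x^2 + 280x - 100
(-(D + θ + Δ) + D ∘ D + (E_{-2} + [Δ, E_{1}] + Δ)) f = (15/2)x^6 + 27x^5 - 135x^4 + 240x^3 - (719/2)x^2 + 291x - 99

the image equals g(x) = (15/2)x^6 + 27x^5 - 135x^4 + 240x^3 - (719/2)x^2 + 291x - 99


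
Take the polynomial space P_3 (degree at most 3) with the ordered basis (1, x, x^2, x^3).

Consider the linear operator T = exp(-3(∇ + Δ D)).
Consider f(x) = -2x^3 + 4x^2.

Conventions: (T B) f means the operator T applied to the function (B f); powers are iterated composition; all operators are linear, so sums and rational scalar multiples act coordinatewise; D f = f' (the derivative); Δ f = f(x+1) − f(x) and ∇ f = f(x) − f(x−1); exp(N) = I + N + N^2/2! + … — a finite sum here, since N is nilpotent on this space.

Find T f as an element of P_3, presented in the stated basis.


order-1 term: 18x^2 - 6x + 12
order-2 term: -54x - 18
order-3 term: 54
the series for exp(-3(∇ + Δ D)) f terminates at order 3
exp(-3(∇ + Δ D)) f = -2x^3 + 22x^2 - 60x + 48

the result is g(x) = -2x^3 + 22x^2 - 60x + 48


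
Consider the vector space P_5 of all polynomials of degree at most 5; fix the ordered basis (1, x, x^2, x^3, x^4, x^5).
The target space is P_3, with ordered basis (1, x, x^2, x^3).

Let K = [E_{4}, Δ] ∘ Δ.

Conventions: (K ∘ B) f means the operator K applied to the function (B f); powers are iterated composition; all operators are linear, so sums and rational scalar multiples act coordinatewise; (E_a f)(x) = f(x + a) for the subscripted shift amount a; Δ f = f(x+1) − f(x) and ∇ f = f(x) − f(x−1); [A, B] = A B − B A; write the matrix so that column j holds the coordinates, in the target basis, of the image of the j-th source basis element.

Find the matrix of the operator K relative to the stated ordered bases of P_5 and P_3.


the matrix is [[0, 0, 0, 0, 0, 0]; [0, 0, 0, 0, 0, 0]; [0, 0, 0, 0, 0, 0]; [0, 0, 0, 0, 0, 0]] (rows listed top to bottom)

image of 1: 0
image of x: 0
image of x^2: 0
image of x^3: 0
image of x^4: 0
image of x^5: 0
each image's coordinates form column j of the matrix


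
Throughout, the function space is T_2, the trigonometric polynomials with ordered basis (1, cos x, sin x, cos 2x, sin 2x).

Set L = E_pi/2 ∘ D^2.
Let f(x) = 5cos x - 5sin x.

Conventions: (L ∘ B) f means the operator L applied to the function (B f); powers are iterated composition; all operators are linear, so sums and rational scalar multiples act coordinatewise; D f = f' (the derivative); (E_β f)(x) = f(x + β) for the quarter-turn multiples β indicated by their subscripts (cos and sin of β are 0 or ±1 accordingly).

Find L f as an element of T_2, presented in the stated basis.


the image equals g(x) = 5cos x + 5sin x

D f = -5cos x - 5sin x
D D f = -5cos x + 5sin x
E_pi/2 D^2 f = 5cos x + 5sin x


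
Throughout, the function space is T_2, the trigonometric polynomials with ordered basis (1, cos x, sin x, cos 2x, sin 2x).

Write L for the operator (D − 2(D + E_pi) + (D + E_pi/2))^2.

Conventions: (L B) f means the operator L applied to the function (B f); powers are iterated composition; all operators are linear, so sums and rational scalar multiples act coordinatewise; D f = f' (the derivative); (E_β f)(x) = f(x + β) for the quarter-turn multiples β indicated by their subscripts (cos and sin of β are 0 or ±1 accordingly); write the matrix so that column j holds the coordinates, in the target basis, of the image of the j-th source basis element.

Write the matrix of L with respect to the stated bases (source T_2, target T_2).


the matrix is [[1, 0, 0, 0, 0]; [0, 3, 4, 0, 0]; [0, -4, 3, 0, 0]; [0, 0, 0, 9, 0]; [0, 0, 0, 0, 9]] (rows listed top to bottom)

image of 1: 1
image of cos x: 3cos x - 4sin x
image of sin x: 4cos x + 3sin x
image of cos 2x: 9cos 2x
image of sin 2x: 9sin 2x
each image's coordinates form column j of the matrix


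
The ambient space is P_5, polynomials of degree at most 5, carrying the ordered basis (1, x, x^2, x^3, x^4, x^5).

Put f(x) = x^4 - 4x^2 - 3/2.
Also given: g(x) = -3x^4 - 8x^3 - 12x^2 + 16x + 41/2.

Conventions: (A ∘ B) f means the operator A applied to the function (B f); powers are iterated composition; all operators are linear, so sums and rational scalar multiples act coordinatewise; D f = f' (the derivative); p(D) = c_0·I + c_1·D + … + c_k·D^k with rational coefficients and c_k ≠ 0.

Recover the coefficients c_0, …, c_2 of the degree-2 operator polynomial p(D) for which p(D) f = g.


D^0 f = x^4 - 4x^2 - 3/2
D^1 f = 4x^3 - 8x
D^2 f = 12x^2 - 8
matching coefficients of g against c_0 f + c_1 Df + … from the top degree down determines the c_i
solution: c_0 = -3, c_1 = -2, c_2 = -2

p(D) = -3·I − 2·D − 2·D^2, i.e. c_0 = -3, c_1 = -2, c_2 = -2


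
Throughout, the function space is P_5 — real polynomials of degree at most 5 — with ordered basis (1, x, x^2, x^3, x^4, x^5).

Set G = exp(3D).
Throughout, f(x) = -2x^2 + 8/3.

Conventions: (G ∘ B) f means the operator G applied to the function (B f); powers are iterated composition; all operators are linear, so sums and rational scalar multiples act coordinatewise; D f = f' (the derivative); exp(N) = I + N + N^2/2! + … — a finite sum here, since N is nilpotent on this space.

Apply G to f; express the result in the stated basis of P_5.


order-1 term: -12x
order-2 term: -18
the series for exp(3D) f terminates at order 2
exp(3D) f = -2x^2 - 12x - 46/3

the result is g(x) = -2x^2 - 12x - 46/3


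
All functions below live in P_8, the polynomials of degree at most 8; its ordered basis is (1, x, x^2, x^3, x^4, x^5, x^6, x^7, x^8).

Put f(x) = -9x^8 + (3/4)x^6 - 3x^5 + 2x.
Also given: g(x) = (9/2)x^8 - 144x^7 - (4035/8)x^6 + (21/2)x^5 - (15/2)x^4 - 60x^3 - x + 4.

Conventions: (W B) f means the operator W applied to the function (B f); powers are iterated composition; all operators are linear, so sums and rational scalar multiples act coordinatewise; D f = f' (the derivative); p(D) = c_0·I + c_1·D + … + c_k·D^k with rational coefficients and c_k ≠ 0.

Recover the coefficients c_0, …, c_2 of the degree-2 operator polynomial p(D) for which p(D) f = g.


D^0 f = -9x^8 + (3/4)x^6 - 3x^5 + 2x
D^1 f = -72x^7 + (9/2)x^5 - 15x^4 + 2
D^2 f = -504x^6 + (45/2)x^4 - 60x^3
matching coefficients of g against c_0 f + c_1 Df + … from the top degree down determines the c_i
solution: c_0 = -1/2, c_1 = 2, c_2 = 1

c_0 = -1/2, c_1 = 2, c_2 = 1


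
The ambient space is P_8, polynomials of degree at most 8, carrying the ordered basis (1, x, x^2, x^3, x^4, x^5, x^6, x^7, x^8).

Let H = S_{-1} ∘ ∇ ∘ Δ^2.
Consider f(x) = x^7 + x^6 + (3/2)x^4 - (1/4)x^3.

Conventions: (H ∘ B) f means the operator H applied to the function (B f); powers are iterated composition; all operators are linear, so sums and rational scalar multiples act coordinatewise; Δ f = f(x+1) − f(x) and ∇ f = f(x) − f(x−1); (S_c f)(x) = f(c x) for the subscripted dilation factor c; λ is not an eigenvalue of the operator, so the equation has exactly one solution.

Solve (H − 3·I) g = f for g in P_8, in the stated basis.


the image equals g(x) = -(1/3)x^7 - (1/3)x^6 - (143/6)x^4 + (721/12)x^3 - 90x^2 + (772/3)x + 25/6

write g with unknown coordinates in the stated basis and equate coefficients in (H − 3·I) g = f
solving from the highest basis element down gives g = -(1/3)x^7 - (1/3)x^6 - (143/6)x^4 + (721/12)x^3 - 90x^2 + (772/3)x + 25/6
check: H g = -70x^4 + 180x^3 - 270x^2 + 772x + 25/2
so H g − 3·g = x^7 + x^6 + (3/2)x^4 - (1/4)x^3 = f ✓


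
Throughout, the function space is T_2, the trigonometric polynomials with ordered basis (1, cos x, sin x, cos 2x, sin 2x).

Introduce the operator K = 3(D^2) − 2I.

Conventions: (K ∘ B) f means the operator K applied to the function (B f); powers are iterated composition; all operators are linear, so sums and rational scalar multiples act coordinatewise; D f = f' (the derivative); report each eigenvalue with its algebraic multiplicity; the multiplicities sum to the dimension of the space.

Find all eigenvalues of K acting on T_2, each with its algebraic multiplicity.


image of 1: -2
image of cos x: -5cos x
image of sin x: -5sin x
image of cos 2x: -14cos 2x
image of sin 2x: -14sin 2x
the matrix is diagonal; its diagonal is (-2, -5, -5, -14, -14)
for a triangular matrix the eigenvalues are the diagonal entries, with algebraic multiplicity their repetition count

λ = -14 (multiplicity 2), λ = -5 (multiplicity 2), λ = -2 (multiplicity 1)


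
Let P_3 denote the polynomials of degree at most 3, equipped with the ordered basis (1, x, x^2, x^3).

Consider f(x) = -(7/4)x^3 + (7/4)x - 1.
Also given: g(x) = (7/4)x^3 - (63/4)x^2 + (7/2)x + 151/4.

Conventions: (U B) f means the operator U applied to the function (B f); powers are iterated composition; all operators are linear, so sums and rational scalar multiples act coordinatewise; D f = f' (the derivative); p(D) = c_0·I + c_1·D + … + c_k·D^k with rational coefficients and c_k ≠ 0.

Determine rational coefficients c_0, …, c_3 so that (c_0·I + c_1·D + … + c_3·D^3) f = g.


p(D) = -I + 3·D − (1/2)·D^2 − 3·D^3, i.e. c_0 = -1, c_1 = 3, c_2 = -1/2, c_3 = -3

D^0 f = -(7/4)x^3 + (7/4)x - 1
D^1 f = -(21/4)x^2 + 7/4
D^2 f = -(21/2)x
D^3 f = -21/2
matching coefficients of g against c_0 f + c_1 Df + … from the top degree down determines the c_i
solution: c_0 = -1, c_1 = 3, c_2 = -1/2, c_3 = -3


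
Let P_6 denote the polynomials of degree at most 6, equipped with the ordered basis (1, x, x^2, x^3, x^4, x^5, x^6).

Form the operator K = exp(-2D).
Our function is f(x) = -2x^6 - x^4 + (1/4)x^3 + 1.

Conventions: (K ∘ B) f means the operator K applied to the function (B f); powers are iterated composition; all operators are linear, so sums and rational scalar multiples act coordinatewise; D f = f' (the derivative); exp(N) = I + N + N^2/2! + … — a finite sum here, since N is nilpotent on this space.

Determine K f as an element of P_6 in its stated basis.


g(x) = -2x^6 + 24x^5 - 121x^4 + (1313/4)x^3 - (1011/2)x^2 + 419x - 145

order-1 term: 24x^5 + 8x^3 - (3/2)x^2
order-2 term: -120x^4 - 24x^2 + 3x
order-3 term: 320x^3 + 32x - 2
order-4 term: -480x^2 - 16
order-5 term: 384x
order-6 term: -128
the series for exp(-2D) f terminates at order 6
exp(-2D) f = -2x^6 + 24x^5 - 121x^4 + (1313/4)x^3 - (1011/2)x^2 + 419x - 145


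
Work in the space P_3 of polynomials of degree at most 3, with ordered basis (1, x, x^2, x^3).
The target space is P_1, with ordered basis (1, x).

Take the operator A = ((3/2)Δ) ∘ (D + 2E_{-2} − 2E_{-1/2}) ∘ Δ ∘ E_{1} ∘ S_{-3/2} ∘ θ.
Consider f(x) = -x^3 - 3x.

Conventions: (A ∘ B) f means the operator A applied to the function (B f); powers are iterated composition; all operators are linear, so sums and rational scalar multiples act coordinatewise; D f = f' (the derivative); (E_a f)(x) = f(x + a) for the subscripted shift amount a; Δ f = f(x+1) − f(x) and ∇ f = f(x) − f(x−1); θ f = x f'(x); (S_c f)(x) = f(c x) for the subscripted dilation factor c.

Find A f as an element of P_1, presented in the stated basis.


θ f = -3x^3 - 3x
S_{-3/2} θ f = (81/8)x^3 + (9/2)x
E_{1} S_{-3/2} θ f = (81/8)x^3 + (243/8)x^2 + (279/8)x + 117/8
Δ (E_{1} ∘ S_{-3/2} ∘ θ) f = (243/8)x^2 + (729/8)x + 603/8
D (Δ ∘ E_{1} ∘ S_{-3/2} ∘ θ) f = (243/4)x + 729/8
E_{-2} (Δ ∘ E_{1} ∘ S_{-3/2} ∘ θ) f = (243/8)x^2 - (243/8)x + 117/8
(2E_{-2}) (Δ ∘ E_{1} ∘ S_{-3/2} ∘ θ) f = (243/4)x^2 - (243/4)x + 117/4
E_{-1/2} (Δ ∘ E_{1} ∘ S_{-3/2} ∘ θ) f = (243/8)x^2 + (243/4)x + 1197/32
(-2E_{-1/2}) (Δ ∘ E_{1} ∘ S_{-3/2} ∘ θ) f = -(243/4)x^2 - (243/2)x - 1197/16
(D + 2E_{-2} − 2E_{-1/2}) (Δ ∘ E_{1} ∘ S_{-3/2} ∘ θ) f = -(243/2)x + 729/16
Δ (D + 2E_{-2} − 2E_{-1/2}) (Δ ∘ E_{1} ∘ S_{-3/2} ∘ θ) f = -243/2
((3/2)Δ) (D + 2E_{-2} − 2E_{-1/2}) (Δ ∘ E_{1} ∘ S_{-3/2} ∘ θ) f = -729/4

the image equals g(x) = -729/4


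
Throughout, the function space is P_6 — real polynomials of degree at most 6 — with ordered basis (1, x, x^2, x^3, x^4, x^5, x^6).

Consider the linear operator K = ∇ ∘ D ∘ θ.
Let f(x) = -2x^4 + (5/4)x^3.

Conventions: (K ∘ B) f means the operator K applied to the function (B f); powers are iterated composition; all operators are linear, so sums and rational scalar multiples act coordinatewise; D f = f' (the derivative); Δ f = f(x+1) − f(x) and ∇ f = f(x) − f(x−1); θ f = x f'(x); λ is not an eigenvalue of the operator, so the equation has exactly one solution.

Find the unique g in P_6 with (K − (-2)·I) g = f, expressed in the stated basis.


write g with unknown coordinates in the stated basis and equate coefficients in (K − (-2)·I) g = f
solving from the highest basis element down gives g = -x^4 + (5/8)x^3 + 24x^2 - (237/8)x - 595/16
check: K g = -48x^2 + (237/4)x + 595/8
so K g − (-2)·g = -2x^4 + (5/4)x^3 = f ✓

the result is g(x) = -x^4 + (5/8)x^3 + 24x^2 - (237/8)x - 595/16


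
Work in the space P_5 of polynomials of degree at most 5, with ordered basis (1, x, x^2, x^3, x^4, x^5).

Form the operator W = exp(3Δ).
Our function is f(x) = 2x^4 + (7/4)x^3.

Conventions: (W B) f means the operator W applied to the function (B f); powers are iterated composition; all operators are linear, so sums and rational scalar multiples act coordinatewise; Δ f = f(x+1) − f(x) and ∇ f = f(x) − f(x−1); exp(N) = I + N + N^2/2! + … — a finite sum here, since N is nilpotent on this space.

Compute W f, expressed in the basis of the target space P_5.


the result is g(x) = 2x^4 + (103/4)x^3 + (639/4)x^2 + 519x + 2871/4

order-1 term: 24x^3 + (207/4)x^2 + (159/4)x + 45/4
order-2 term: 108x^2 + (1053/4)x + 693/4
order-3 term: 216x + 1485/4
order-4 term: 162
the series for exp(3Δ) f terminates at order 4
exp(3Δ) f = 2x^4 + (103/4)x^3 + (639/4)x^2 + 519x + 2871/4


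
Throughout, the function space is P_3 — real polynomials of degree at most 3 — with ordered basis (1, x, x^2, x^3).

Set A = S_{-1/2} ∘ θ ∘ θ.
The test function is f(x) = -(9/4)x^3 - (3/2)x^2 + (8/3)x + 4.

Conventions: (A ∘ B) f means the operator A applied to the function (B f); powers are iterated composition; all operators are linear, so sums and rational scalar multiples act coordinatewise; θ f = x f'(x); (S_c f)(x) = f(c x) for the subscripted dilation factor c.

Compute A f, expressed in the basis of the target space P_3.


θ f = -(27/4)x^3 - 3x^2 + (8/3)x
θ θ f = -(81/4)x^3 - 6x^2 + (8/3)x
S_{-1/2} (θ ∘ θ) f = (81/32)x^3 - (3/2)x^2 - (4/3)x

the image equals g(x) = (81/32)x^3 - (3/2)x^2 - (4/3)x


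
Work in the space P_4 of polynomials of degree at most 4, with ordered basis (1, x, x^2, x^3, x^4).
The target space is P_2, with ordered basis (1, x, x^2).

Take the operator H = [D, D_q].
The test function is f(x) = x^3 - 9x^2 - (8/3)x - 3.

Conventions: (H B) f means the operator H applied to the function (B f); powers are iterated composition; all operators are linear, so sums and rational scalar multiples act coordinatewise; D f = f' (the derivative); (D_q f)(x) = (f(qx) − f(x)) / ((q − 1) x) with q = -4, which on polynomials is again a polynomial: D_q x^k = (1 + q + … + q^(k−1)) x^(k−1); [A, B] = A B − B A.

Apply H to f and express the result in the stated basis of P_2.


D_q f = 13x^2 + 27x - 8/3
D D_q f = 26x + 27
D f = 3x^2 - 18x - 8/3
D_q D f = -9x - 18
[D, D_q] f = 35x + 45

the result is g(x) = 35x + 45


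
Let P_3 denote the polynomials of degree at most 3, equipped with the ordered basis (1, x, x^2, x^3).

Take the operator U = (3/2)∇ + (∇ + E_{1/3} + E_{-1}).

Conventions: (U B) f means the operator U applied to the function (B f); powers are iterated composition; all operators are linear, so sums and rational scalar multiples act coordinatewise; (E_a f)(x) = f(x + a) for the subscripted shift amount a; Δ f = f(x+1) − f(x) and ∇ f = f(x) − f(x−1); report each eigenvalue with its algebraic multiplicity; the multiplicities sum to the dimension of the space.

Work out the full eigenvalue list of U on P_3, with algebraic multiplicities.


λ = 2 (multiplicity 4)

image of 1: 2
image of x: 2x + 11/6
image of x^2: 2x^2 + (11/3)x - 25/18
image of x^3: 2x^3 + (11/2)x^2 - (25/6)x + 83/54
the matrix is upper triangular; its diagonal is (2, 2, 2, 2)
for a triangular matrix the eigenvalues are the diagonal entries, with algebraic multiplicity their repetition count


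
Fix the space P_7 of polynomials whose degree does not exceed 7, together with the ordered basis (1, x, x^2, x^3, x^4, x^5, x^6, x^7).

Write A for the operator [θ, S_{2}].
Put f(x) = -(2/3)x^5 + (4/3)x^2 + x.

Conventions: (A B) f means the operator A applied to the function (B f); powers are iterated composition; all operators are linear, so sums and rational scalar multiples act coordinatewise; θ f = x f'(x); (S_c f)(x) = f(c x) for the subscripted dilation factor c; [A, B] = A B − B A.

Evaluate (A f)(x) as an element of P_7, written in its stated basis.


g(x) = 0

S_{2} f = -(64/3)x^5 + (16/3)x^2 + 2x
θ S_{2} f = -(320/3)x^5 + (32/3)x^2 + 2x
θ f = -(10/3)x^5 + (8/3)x^2 + x
S_{2} θ f = -(320/3)x^5 + (32/3)x^2 + 2x
[θ, S_{2}] f = 0


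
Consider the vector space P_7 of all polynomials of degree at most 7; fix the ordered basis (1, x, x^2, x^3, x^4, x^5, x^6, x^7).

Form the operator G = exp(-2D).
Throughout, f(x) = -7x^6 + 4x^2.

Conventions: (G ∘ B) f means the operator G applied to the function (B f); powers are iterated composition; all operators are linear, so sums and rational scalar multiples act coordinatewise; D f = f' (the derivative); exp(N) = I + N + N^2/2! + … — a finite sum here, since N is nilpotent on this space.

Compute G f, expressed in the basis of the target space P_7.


order-1 term: 84x^5 - 16x
order-2 term: -420x^4 + 16
order-3 term: 1120x^3
order-4 term: -1680x^2
order-5 term: 1344x
order-6 term: -448
the series for exp(-2D) f terminates at order 6
exp(-2D) f = -7x^6 + 84x^5 - 420x^4 + 1120x^3 - 1676x^2 + 1328x - 432

the result is g(x) = -7x^6 + 84x^5 - 420x^4 + 1120x^3 - 1676x^2 + 1328x - 432


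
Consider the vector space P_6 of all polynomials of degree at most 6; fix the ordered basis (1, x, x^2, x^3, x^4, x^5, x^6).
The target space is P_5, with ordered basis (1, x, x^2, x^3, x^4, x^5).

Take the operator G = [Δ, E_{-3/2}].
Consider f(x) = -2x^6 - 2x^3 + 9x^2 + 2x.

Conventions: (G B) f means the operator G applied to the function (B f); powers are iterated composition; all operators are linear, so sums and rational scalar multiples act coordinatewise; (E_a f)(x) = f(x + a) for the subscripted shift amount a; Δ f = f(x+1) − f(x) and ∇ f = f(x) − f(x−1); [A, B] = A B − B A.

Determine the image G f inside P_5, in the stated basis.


E_{-3/2} f = -2x^6 + 18x^5 - (135/2)x^4 + 133x^3 - (1071/8)x^2 + (421/8)x + 39/32
Δ E_{-3/2} f = -12x^5 + 60x^4 - 130x^3 + 144x^2 - (243/4)x + 1/4
Δ f = -12x^5 - 30x^4 - 40x^3 - 36x^2 + 7
E_{-3/2} Δ f = -12x^5 + 60x^4 - 130x^3 + 144x^2 - (243/4)x + 1/4
[Δ, E_{-3/2}] f = 0

g(x) = 0


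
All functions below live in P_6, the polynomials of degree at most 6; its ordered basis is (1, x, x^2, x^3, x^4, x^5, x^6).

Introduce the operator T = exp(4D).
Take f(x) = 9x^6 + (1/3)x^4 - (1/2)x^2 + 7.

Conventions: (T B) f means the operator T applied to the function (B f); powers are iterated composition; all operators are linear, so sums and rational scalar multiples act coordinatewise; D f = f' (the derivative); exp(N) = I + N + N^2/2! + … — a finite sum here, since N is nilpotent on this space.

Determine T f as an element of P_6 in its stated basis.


order-1 term: 216x^5 + (16/3)x^3 - 4x
order-2 term: 2160x^4 + 32x^2 - 8
order-3 term: 11520x^3 + (256/3)x
order-4 term: 34560x^2 + 256/3
order-5 term: 55296x
order-6 term: 36864
the series for exp(4D) f terminates at order 6
exp(4D) f = 9x^6 + 216x^5 + (6481/3)x^4 + (34576/3)x^3 + (69183/2)x^2 + (166132/3)x + 110845/3

the result is g(x) = 9x^6 + 216x^5 + (6481/3)x^4 + (34576/3)x^3 + (69183/2)x^2 + (166132/3)x + 110845/3


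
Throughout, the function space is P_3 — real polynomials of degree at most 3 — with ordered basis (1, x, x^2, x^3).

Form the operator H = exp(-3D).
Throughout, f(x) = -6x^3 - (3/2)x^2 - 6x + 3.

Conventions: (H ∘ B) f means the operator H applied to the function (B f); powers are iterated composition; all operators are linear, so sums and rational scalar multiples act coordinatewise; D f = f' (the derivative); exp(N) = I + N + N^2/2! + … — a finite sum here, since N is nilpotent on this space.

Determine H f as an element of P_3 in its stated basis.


g(x) = -6x^3 + (105/2)x^2 - 159x + 339/2

order-1 term: 54x^2 + 9x + 18
order-2 term: -162x - 27/2
order-3 term: 162
the series for exp(-3D) f terminates at order 3
exp(-3D) f = -6x^3 + (105/2)x^2 - 159x + 339/2


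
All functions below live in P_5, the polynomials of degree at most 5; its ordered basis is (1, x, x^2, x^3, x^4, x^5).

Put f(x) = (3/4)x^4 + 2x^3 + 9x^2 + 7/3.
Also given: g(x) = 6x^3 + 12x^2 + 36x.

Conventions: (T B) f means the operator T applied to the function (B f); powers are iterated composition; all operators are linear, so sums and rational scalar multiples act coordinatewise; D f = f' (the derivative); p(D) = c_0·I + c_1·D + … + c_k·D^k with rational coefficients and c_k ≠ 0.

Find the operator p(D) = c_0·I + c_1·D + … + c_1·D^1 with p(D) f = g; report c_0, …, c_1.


p(D) = 2·D, i.e. c_0 = 0, c_1 = 2

D^0 f = (3/4)x^4 + 2x^3 + 9x^2 + 7/3
D^1 f = 3x^3 + 6x^2 + 18x
matching coefficients of g against c_0 f + c_1 Df + … from the top degree down determines the c_i
solution: c_0 = 0, c_1 = 2


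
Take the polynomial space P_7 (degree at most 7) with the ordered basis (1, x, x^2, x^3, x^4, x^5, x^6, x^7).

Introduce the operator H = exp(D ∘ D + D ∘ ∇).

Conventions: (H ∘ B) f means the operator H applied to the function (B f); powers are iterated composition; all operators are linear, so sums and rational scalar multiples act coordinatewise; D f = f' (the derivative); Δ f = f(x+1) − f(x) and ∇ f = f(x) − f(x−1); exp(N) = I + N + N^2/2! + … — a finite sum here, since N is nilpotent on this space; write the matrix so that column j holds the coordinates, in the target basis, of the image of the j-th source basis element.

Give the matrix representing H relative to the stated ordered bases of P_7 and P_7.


image of 1: 1
image of x: x
image of x^2: x^2 + 4
image of x^3: x^3 + 12x - 3
image of x^4: x^4 + 24x^2 - 12x + 52
image of x^5: x^5 + 40x^3 - 30x^2 + 260x - 125
image of x^6: x^6 + 60x^4 - 60x^3 + 780x^2 - 750x + 1296
image of x^7: x^7 + 84x^5 - 105x^4 + 1820x^3 - 2625x^2 + 9072x - 5887
each image's coordinates form column j of the matrix

the matrix is [[1, 0, 4, -3, 52, -125, 1296, -5887]; [0, 1, 0, 12, -12, 260, -750, 9072]; [0, 0, 1, 0, 24, -30, 780, -2625]; [0, 0, 0, 1, 0, 40, -60, 1820]; [0, 0, 0, 0, 1, 0, 60, -105]; [0, 0, 0, 0, 0, 1, 0, 84]; [0, 0, 0, 0, 0, 0, 1, 0]; [0, 0, 0, 0, 0, 0, 0, 1]] (rows listed top to bottom)


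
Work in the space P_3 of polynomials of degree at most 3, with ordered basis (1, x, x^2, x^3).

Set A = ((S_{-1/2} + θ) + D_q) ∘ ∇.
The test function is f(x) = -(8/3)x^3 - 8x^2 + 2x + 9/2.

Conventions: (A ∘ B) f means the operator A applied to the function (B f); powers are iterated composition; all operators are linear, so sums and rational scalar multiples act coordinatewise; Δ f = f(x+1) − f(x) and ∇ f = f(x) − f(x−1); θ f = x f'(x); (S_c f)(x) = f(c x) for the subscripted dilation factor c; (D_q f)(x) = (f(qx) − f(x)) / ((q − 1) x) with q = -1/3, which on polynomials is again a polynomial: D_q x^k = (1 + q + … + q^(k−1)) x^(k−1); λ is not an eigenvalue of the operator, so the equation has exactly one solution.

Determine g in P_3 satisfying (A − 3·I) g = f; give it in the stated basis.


the result is g(x) = (8/9)x^3 + (14/3)x^2 + (28/27)x - 31/162

write g with unknown coordinates in the stated basis and equate coefficients in (A − 3·I) g = f
solving from the highest basis element down gives g = (8/9)x^3 + (14/3)x^2 + (28/27)x - 31/162
check: A g = 6x^2 + (46/9)x + 106/27
so A g − 3·g = -(8/3)x^3 - 8x^2 + 2x + 9/2 = f ✓


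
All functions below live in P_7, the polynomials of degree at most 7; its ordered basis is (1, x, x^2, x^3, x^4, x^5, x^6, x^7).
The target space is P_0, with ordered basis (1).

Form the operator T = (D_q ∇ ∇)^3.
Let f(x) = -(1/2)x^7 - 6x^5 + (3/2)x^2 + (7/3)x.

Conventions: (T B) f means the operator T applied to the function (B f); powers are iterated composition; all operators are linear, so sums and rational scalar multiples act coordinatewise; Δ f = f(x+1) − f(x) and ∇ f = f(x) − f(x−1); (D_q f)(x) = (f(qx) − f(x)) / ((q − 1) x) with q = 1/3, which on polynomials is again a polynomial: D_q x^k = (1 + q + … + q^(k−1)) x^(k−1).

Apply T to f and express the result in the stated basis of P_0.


∇ f = -(7/2)x^6 + (21/2)x^5 - (95/2)x^4 + (155/2)x^3 - (141/2)x^2 + (73/2)x - 17/3
∇ ∇ f = -21x^5 + 105x^4 - 365x^3 + 675x^2 - 637x + 246
D_q ∇ ∇ f = -(847/27)x^4 + (1400/9)x^3 - (4745/9)x^2 + 900x - 637
∇ (D_q ∇ ∇) f = -(3388/27)x^3 + (5894/9)x^2 - (44458/27)x + 43582/27
∇ ∇ (D_q ∇ ∇) f = -(3388/9)x^2 + (15176/9)x - 65528/27
D_q ∇ ∇ (D_q ∇ ∇) f = -(13552/27)x + 15176/9
∇ (D_q ∇ ∇) (D_q ∇ ∇) f = -13552/27
∇ ∇ (D_q ∇ ∇) (D_q ∇ ∇) f = 0
D_q ∇ ∇ (D_q ∇ ∇) (D_q ∇ ∇) f = 0

the image equals g(x) = 0


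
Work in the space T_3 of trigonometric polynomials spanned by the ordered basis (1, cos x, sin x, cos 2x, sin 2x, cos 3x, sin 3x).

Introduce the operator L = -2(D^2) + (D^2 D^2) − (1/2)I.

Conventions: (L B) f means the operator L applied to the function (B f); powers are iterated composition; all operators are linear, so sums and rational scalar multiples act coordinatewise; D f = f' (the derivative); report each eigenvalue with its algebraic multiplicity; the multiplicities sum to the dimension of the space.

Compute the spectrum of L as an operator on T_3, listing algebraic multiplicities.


λ = -1/2 (multiplicity 1), λ = 5/2 (multiplicity 2), λ = 47/2 (multiplicity 2), λ = 197/2 (multiplicity 2)

image of 1: -1/2
image of cos x: (5/2)cos x
image of sin x: (5/2)sin x
image of cos 2x: (47/2)cos 2x
image of sin 2x: (47/2)sin 2x
image of cos 3x: (197/2)cos 3x
image of sin 3x: (197/2)sin 3x
the matrix is diagonal; its diagonal is (-1/2, 5/2, 5/2, 47/2, 47/2, 197/2, 197/2)
for a triangular matrix the eigenvalues are the diagonal entries, with algebraic multiplicity their repetition count


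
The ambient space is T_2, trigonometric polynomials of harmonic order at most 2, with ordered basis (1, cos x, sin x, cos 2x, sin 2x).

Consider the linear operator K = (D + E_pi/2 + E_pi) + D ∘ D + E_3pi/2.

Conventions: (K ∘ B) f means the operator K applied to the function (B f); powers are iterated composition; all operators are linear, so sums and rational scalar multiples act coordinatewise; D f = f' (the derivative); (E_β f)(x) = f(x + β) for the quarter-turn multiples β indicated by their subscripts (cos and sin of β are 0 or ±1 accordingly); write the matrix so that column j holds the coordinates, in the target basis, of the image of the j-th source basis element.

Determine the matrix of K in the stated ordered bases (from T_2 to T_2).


image of 1: 3
image of cos x: -2cos x - sin x
image of sin x: cos x - 2sin x
image of cos 2x: -5cos 2x - 2sin 2x
image of sin 2x: 2cos 2x - 5sin 2x
each image's coordinates form column j of the matrix

the matrix is [[3, 0, 0, 0, 0]; [0, -2, 1, 0, 0]; [0, -1, -2, 0, 0]; [0, 0, 0, -5, 2]; [0, 0, 0, -2, -5]] (rows listed top to bottom)
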